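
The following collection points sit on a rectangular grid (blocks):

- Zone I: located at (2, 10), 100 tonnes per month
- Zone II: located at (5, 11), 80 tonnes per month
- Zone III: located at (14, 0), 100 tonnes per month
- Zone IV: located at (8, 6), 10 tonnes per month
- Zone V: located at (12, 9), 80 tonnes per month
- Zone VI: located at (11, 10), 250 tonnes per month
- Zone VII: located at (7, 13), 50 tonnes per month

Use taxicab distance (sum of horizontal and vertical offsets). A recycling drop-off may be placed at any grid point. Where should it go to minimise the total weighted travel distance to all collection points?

Manhattan distance separates: Σwᵢ(|x−xᵢ|+|y−yᵢ|) = Σwᵢ|x−xᵢ| + Σwᵢ|y−yᵢ|, so x and y are optimised independently as 1-D weighted medians.
Total weight W = 670; half = 335.
x-coordinate, sorted with cumulative weight:
  x=2 (Zone I, w=100) cum 100
  x=5 (Zone II, w=80) cum 180
  x=7 (Zone VII, w=50) cum 230
  x=8 (Zone IV, w=10) cum 240
  x=11 (Zone VI, w=250) cum 490  ← median
  x=12 (Zone V, w=80) cum 570
  x=14 (Zone III, w=100) cum 670
⇒ x* = 11
y-coordinate, sorted with cumulative weight:
  y=0 (Zone III, w=100) cum 100
  y=6 (Zone IV, w=10) cum 110
  y=9 (Zone V, w=80) cum 190
  y=10 (Zone I, w=100) cum 290
  y=10 (Zone VI, w=250) cum 540  ← median
  y=11 (Zone II, w=80) cum 620
  y=13 (Zone VII, w=50) cum 670
⇒ y* = 10

(11, 10)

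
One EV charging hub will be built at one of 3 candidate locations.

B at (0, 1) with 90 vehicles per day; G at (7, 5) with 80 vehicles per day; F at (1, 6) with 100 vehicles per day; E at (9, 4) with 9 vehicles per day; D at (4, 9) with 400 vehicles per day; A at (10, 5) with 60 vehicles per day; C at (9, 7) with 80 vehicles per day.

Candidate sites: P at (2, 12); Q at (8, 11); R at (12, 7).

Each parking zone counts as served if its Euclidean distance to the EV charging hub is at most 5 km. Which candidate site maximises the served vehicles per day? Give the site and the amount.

Coverage radius r = 5 km; a point is covered iff (Δx)²+(Δy)² ≤ 5² = 25.
  P (2, 12): covers {D} → 400
  Q (8, 11): covers {D, C} → 480
  R (12, 7): covers {E, A, C} → 149
Maximum coverage at Q: 480 vehicles per day.

Q, covering 480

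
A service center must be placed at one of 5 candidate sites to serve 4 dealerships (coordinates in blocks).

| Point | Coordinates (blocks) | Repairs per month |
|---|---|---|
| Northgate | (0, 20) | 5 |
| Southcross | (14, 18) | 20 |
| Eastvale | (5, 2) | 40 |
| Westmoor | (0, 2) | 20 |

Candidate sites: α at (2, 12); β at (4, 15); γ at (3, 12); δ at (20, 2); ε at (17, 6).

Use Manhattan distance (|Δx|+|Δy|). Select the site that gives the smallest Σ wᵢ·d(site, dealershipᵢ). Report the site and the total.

Total weighted distance at each candidate:
  α (2, 12): total = 1170
  β (4, 15): total = 1205
  γ (3, 12): total = 1135
  δ (20, 2): total = 1630
  ε (17, 6): total = 1515
Minimum is at γ with total 1135 blocks.

γ, total 1135 blocks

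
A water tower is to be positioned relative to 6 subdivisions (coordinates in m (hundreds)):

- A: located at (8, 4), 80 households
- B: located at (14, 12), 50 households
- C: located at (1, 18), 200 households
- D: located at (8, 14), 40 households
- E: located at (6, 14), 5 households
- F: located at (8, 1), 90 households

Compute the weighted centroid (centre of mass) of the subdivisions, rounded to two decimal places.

(5.61, 11.27)

The minimiser of Σwᵢ‖p−pᵢ‖² is the weighted centroid p* = (Σwᵢpᵢ)/(Σwᵢ).
Σwᵢ = 465.
Σwᵢxᵢ = 80·8 + 50·14 + 200·1 + 40·8 + 5·6 + 90·8 = 2610.
Σwᵢyᵢ = 80·4 + 50·12 + 200·18 + 40·14 + 5·14 + 90·1 = 5240.
x* = 2610/465 = 5.61, y* = 5240/465 = 11.27.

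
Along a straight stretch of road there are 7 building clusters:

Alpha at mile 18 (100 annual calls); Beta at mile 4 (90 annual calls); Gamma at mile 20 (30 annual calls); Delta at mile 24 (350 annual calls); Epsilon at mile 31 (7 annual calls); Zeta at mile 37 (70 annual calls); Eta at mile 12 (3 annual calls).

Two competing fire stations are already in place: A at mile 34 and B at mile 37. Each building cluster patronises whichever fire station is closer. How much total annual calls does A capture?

580

The indifferent point is the midpoint (34+37)/2 = 35.5; building clusters left of it (closer to A at 34) go to A, those right go to B.
  Beta at 4 (w=90) → A
  Eta at 12 (w=3) → A
  Alpha at 18 (w=100) → A
  Gamma at 20 (w=30) → A
  Delta at 24 (w=350) → A
  Epsilon at 31 (w=7) → A
  Zeta at 37 (w=70) → B
A captures 580; B captures 70.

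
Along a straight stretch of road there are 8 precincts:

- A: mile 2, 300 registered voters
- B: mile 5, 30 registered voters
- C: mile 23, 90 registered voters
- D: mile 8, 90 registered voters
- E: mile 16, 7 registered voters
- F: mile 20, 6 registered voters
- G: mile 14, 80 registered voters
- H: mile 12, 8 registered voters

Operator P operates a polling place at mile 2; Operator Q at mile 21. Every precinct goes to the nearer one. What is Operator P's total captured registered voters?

420

The indifferent point is the midpoint (2+21)/2 = 11.5; precincts left of it (closer to Operator P at 2) go to Operator P, those right go to Operator Q.
  A at 2 (w=300) → Operator P
  B at 5 (w=30) → Operator P
  D at 8 (w=90) → Operator P
  H at 12 (w=8) → Operator Q
  G at 14 (w=80) → Operator Q
  E at 16 (w=7) → Operator Q
  F at 20 (w=6) → Operator Q
  C at 23 (w=90) → Operator Q
Operator P captures 420; Operator Q captures 191.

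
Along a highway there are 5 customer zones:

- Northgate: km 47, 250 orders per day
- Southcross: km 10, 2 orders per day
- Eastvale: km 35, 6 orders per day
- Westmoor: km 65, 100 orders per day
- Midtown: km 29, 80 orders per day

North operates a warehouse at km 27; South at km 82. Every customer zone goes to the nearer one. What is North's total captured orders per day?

The indifferent point is the midpoint (27+82)/2 = 54.5; customer zones left of it (closer to North at 27) go to North, those right go to South.
  Southcross at 10 (w=2) → North
  Midtown at 29 (w=80) → North
  Eastvale at 35 (w=6) → North
  Northgate at 47 (w=250) → North
  Westmoor at 65 (w=100) → South
North captures 338; South captures 100.

338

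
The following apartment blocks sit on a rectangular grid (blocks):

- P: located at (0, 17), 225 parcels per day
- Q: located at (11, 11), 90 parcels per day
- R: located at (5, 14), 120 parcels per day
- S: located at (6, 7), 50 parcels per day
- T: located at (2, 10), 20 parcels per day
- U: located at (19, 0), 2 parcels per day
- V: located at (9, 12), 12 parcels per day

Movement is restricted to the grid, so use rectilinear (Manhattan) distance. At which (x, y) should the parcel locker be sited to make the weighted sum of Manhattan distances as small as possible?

Manhattan distance separates: Σwᵢ(|x−xᵢ|+|y−yᵢ|) = Σwᵢ|x−xᵢ| + Σwᵢ|y−yᵢ|, so x and y are optimised independently as 1-D weighted medians.
Total weight W = 519; half = 259.5.
x-coordinate, sorted with cumulative weight:
  x=0 (P, w=225) cum 225
  x=2 (T, w=20) cum 245
  x=5 (R, w=120) cum 365  ← median
  x=6 (S, w=50) cum 415
  x=9 (V, w=12) cum 427
  x=11 (Q, w=90) cum 517
  x=19 (U, w=2) cum 519
⇒ x* = 5
y-coordinate, sorted with cumulative weight:
  y=0 (U, w=2) cum 2
  y=7 (S, w=50) cum 52
  y=10 (T, w=20) cum 72
  y=11 (Q, w=90) cum 162
  y=12 (V, w=12) cum 174
  y=14 (R, w=120) cum 294  ← median
  y=17 (P, w=225) cum 519
⇒ y* = 14

(5, 14)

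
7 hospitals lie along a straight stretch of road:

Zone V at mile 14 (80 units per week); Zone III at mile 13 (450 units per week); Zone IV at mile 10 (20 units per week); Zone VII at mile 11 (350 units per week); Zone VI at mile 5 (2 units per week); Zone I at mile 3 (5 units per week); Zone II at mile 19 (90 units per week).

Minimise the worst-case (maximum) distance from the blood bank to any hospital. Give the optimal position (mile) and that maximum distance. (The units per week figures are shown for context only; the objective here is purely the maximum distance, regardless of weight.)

location 11, max distance 8

The 1-center on a line is the midpoint of the two extreme points: leftmost at 3, rightmost at 19.
Optimal location = (3 + 19)/2 = 11; maximum distance = (19 − 3)/2 = 8.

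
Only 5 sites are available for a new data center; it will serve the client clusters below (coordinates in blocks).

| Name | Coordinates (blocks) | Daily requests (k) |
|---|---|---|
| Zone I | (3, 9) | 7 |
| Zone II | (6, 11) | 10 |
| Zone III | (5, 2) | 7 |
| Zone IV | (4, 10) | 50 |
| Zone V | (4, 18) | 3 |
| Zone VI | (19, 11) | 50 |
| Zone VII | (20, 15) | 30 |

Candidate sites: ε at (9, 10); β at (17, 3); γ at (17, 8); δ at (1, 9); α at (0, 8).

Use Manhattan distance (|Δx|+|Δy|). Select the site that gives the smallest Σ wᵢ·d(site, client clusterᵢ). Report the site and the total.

ε, total 1492 blocks

Total weighted distance at each candidate:
  ε (9, 10): total = 1492
  β (17, 3): total = 2455
  γ (17, 8): total = 1740
  δ (1, 9): total = 2147
  α (0, 8): total = 2447
Minimum is at ε with total 1492 blocks.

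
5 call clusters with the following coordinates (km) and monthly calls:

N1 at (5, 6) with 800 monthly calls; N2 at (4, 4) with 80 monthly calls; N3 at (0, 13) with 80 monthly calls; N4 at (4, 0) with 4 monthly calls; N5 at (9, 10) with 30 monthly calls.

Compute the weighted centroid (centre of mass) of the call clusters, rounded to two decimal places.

The minimiser of Σwᵢ‖p−pᵢ‖² is the weighted centroid p* = (Σwᵢpᵢ)/(Σwᵢ).
Σwᵢ = 994.
Σwᵢxᵢ = 800·5 + 80·4 + 80·0 + 4·4 + 30·9 = 4606.
Σwᵢyᵢ = 800·6 + 80·4 + 80·13 + 4·0 + 30·10 = 6460.
x* = 4606/994 = 4.63, y* = 6460/994 = 6.50.

(4.63, 6.50)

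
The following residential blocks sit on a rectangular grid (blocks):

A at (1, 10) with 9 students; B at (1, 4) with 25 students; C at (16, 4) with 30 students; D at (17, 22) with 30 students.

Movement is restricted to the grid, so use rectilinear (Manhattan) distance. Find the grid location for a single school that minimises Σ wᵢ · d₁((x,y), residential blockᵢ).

Manhattan distance separates: Σwᵢ(|x−xᵢ|+|y−yᵢ|) = Σwᵢ|x−xᵢ| + Σwᵢ|y−yᵢ|, so x and y are optimised independently as 1-D weighted medians.
Total weight W = 94; half = 47.
x-coordinate, sorted with cumulative weight:
  x=1 (A, w=9) cum 9
  x=1 (B, w=25) cum 34
  x=16 (C, w=30) cum 64  ← median
  x=17 (D, w=30) cum 94
⇒ x* = 16
y-coordinate, sorted with cumulative weight:
  y=4 (B, w=25) cum 25
  y=4 (C, w=30) cum 55  ← median
  y=10 (A, w=9) cum 64
  y=22 (D, w=30) cum 94
⇒ y* = 4

(16, 4)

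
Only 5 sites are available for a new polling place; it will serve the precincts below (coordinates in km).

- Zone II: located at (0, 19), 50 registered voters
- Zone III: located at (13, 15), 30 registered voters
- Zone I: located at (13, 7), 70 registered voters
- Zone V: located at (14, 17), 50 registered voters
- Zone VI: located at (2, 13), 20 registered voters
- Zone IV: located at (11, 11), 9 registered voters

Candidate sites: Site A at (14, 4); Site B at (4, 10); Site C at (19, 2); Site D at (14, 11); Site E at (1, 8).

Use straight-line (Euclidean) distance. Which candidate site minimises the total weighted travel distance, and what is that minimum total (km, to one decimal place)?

Site D, total 1788.8 km

Total weighted distance at each candidate:
  Site A (14, 4): total = 2597.2
  Site B (4, 10): total = 2211.5
  Site C (19, 2): total = 3554.9
  Site D (14, 11): total = 1788.8
  Site E (1, 8): total = 2798.5
Minimum is at Site D with total 1788.8 km.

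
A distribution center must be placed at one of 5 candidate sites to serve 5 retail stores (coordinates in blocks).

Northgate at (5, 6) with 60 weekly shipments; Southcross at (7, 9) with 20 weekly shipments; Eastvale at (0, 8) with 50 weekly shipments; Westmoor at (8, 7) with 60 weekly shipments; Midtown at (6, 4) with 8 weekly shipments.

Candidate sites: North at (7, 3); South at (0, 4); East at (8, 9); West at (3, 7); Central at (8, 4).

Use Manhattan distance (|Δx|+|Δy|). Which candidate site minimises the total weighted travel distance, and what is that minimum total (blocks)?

West, total 848 blocks

Total weighted distance at each candidate:
  North (7, 3): total = 1336
  South (0, 4): total = 1568
  East (8, 9): total = 1006
  West (3, 7): total = 848
  Central (8, 4): total = 1216
Minimum is at West with total 848 blocks.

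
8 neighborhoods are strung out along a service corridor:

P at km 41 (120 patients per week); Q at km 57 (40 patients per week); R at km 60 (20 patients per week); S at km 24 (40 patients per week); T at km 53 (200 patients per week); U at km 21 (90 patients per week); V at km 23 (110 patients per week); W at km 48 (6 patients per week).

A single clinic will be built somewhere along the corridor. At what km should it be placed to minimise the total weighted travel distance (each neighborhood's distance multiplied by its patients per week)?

x = 41

For a sum of weighted absolute distances on a line, the optimum is the weighted median (not the mean). Total weight W = 626; half-weight = 313.
Sort by position and accumulate weight:
  km 21 (U, w=90) → cum 90
  km 23 (V, w=110) → cum 200
  km 24 (S, w=40) → cum 240
  km 41 (P, w=120) → cum 360  ≥ 313 → median here
  km 48 (W, w=6) → cum 366
  km 53 (T, w=200) → cum 566
  km 57 (Q, w=40) → cum 606
  km 60 (R, w=20) → cum 626
Optimal location: km 41.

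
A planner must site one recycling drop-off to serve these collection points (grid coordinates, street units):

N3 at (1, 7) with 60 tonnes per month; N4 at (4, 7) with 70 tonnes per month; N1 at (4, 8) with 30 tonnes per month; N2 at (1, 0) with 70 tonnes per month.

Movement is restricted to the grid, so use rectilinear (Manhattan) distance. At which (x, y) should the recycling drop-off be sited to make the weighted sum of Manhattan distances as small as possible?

Manhattan distance separates: Σwᵢ(|x−xᵢ|+|y−yᵢ|) = Σwᵢ|x−xᵢ| + Σwᵢ|y−yᵢ|, so x and y are optimised independently as 1-D weighted medians.
Total weight W = 230; half = 115.
x-coordinate, sorted with cumulative weight:
  x=1 (N3, w=60) cum 60
  x=1 (N2, w=70) cum 130  ← median
  x=4 (N4, w=70) cum 200
  x=4 (N1, w=30) cum 230
⇒ x* = 1
y-coordinate, sorted with cumulative weight:
  y=0 (N2, w=70) cum 70
  y=7 (N3, w=60) cum 130  ← median
  y=7 (N4, w=70) cum 200
  y=8 (N1, w=30) cum 230
⇒ y* = 7

(1, 7)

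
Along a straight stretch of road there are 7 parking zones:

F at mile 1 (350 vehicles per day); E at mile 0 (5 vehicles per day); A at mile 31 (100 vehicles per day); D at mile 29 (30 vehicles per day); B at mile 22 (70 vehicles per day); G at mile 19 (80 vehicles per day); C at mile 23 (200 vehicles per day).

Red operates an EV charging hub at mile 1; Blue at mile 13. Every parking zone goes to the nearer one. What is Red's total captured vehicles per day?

355

The indifferent point is the midpoint (1+13)/2 = 7; parking zones left of it (closer to Red at 1) go to Red, those right go to Blue.
  E at 0 (w=5) → Red
  F at 1 (w=350) → Red
  G at 19 (w=80) → Blue
  B at 22 (w=70) → Blue
  C at 23 (w=200) → Blue
  D at 29 (w=30) → Blue
  A at 31 (w=100) → Blue
Red captures 355; Blue captures 480.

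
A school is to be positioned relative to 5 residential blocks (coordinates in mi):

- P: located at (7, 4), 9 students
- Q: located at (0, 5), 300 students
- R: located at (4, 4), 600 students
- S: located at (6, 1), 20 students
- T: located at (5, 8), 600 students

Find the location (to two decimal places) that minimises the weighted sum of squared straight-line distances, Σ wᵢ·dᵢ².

The minimiser of Σwᵢ‖p−pᵢ‖² is the weighted centroid p* = (Σwᵢpᵢ)/(Σwᵢ).
Σwᵢ = 1529.
Σwᵢxᵢ = 9·7 + 300·0 + 600·4 + 20·6 + 600·5 = 5583.
Σwᵢyᵢ = 9·4 + 300·5 + 600·4 + 20·1 + 600·8 = 8756.
x* = 5583/1529 = 3.65, y* = 8756/1529 = 5.73.

(3.65, 5.73)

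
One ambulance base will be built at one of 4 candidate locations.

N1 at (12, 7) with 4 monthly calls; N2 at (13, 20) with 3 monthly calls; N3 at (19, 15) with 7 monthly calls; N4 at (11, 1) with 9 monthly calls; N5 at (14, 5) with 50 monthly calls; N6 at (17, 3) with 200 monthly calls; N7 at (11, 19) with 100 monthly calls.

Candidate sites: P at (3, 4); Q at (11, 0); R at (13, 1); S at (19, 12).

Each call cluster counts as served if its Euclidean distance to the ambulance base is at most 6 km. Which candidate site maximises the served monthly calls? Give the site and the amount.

Coverage radius r = 6 km; a point is covered iff (Δx)²+(Δy)² ≤ 6² = 36.
  P (3, 4): covers {none} → 0
  Q (11, 0): covers {N4, N5} → 59
  R (13, 1): covers {N4, N5, N6} → 259
  S (19, 12): covers {N3} → 7
Maximum coverage at R: 259 monthly calls.

R, covering 259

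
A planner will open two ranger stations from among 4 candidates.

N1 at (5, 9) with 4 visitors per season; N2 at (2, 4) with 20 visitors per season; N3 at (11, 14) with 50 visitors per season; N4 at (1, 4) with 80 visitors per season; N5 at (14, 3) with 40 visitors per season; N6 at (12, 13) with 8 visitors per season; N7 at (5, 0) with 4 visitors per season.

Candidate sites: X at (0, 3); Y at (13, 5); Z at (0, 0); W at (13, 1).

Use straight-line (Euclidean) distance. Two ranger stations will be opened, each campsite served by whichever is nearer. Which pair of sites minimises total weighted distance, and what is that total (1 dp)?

Evaluate every pair (each demand assigned to the nearer of the two):
  {X, Y}: total = 827.3
  {X, W}: total = 1055.8
  {Y, Z}: total = 1090.0
  {Z, W}: total = 1323.9
  {X, Z}: total = 1671.9
  {Y, W}: total = 1867.2
Best pair: {X, Y} with total 827.3.

{X, Y}, total 827.3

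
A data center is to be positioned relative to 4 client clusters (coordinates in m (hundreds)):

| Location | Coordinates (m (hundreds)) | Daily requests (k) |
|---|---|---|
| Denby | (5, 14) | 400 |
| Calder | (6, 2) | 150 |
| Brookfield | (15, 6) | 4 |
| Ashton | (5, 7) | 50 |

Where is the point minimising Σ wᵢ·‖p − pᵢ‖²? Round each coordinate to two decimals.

The minimiser of Σwᵢ‖p−pᵢ‖² is the weighted centroid p* = (Σwᵢpᵢ)/(Σwᵢ).
Σwᵢ = 604.
Σwᵢxᵢ = 400·5 + 150·6 + 4·15 + 50·5 = 3210.
Σwᵢyᵢ = 400·14 + 150·2 + 4·6 + 50·7 = 6274.
x* = 3210/604 = 5.31, y* = 6274/604 = 10.39.

(5.31, 10.39)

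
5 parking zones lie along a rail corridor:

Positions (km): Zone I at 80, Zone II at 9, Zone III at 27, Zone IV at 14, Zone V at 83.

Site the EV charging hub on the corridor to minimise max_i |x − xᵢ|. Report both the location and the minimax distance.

The 1-center on a line is the midpoint of the two extreme points: leftmost at 9, rightmost at 83.
Optimal location = (9 + 83)/2 = 46; maximum distance = (83 − 9)/2 = 37.

location 46, max distance 37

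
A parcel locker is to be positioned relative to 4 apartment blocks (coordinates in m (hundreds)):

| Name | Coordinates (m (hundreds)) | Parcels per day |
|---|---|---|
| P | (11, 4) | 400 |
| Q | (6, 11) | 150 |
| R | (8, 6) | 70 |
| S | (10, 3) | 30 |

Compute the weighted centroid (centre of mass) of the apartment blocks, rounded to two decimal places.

The minimiser of Σwᵢ‖p−pᵢ‖² is the weighted centroid p* = (Σwᵢpᵢ)/(Σwᵢ).
Σwᵢ = 650.
Σwᵢxᵢ = 400·11 + 150·6 + 70·8 + 30·10 = 6160.
Σwᵢyᵢ = 400·4 + 150·11 + 70·6 + 30·3 = 3760.
x* = 6160/650 = 9.48, y* = 3760/650 = 5.78.

(9.48, 5.78)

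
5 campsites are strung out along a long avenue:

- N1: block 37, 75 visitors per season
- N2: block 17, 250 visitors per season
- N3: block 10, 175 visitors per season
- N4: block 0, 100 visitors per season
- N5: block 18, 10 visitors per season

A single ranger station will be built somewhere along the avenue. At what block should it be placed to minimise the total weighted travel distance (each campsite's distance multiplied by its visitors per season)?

x = 17

For a sum of weighted absolute distances on a line, the optimum is the weighted median (not the mean). Total weight W = 610; half-weight = 305.
Sort by position and accumulate weight:
  block 0 (N4, w=100) → cum 100
  block 10 (N3, w=175) → cum 275
  block 17 (N2, w=250) → cum 525  ≥ 305 → median here
  block 18 (N5, w=10) → cum 535
  block 37 (N1, w=75) → cum 610
Optimal location: block 17.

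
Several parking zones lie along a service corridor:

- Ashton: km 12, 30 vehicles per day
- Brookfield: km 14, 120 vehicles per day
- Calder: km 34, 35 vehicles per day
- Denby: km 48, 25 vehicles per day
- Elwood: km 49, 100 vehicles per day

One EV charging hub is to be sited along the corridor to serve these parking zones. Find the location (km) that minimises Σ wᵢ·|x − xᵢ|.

For a sum of weighted absolute distances on a line, the optimum is the weighted median (not the mean). Total weight W = 310; half-weight = 155.
Sort by position and accumulate weight:
  km 12 (Ashton, w=30) → cum 30
  km 14 (Brookfield, w=120) → cum 150
  km 34 (Calder, w=35) → cum 185  ≥ 155 → median here
  km 48 (Denby, w=25) → cum 210
  km 49 (Elwood, w=100) → cum 310
Optimal location: km 34.

x = 34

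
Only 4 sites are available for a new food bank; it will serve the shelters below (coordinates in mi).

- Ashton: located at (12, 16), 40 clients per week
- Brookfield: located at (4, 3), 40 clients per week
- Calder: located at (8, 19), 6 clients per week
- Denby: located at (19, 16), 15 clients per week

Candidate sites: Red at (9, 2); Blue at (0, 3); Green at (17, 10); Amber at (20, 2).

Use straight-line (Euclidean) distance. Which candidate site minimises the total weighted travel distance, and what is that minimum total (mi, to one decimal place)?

Green, total 1074.2 mi

Total weighted distance at each candidate:
  Red (9, 2): total = 1136.9
  Blue (0, 3): total = 1320.3
  Green (17, 10): total = 1074.2
  Amber (20, 2): total = 1621.6
Minimum is at Green with total 1074.2 mi.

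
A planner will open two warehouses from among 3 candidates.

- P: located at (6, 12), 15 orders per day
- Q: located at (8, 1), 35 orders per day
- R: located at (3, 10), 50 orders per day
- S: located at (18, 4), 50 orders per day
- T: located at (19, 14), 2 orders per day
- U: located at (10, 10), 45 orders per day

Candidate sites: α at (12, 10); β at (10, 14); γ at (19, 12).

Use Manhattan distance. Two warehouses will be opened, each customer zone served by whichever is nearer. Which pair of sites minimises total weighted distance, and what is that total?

{α, γ}, total 1569

Evaluate every pair (each demand assigned to the nearer of the two):
  {α, γ}: total = 1569
  {α, β}: total = 1703
  {β, γ}: total = 1799
Best pair: {α, γ} with total 1569.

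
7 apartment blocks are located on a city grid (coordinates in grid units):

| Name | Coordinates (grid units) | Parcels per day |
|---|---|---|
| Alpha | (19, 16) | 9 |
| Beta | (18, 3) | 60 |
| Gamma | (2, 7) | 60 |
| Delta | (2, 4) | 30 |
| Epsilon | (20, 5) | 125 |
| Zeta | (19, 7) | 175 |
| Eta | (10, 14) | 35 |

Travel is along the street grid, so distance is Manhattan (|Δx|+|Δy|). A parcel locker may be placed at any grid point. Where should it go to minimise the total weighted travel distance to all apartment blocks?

(19, 7)

Manhattan distance separates: Σwᵢ(|x−xᵢ|+|y−yᵢ|) = Σwᵢ|x−xᵢ| + Σwᵢ|y−yᵢ|, so x and y are optimised independently as 1-D weighted medians.
Total weight W = 494; half = 247.
x-coordinate, sorted with cumulative weight:
  x=2 (Gamma, w=60) cum 60
  x=2 (Delta, w=30) cum 90
  x=10 (Eta, w=35) cum 125
  x=18 (Beta, w=60) cum 185
  x=19 (Alpha, w=9) cum 194
  x=19 (Zeta, w=175) cum 369  ← median
  x=20 (Epsilon, w=125) cum 494
⇒ x* = 19
y-coordinate, sorted with cumulative weight:
  y=3 (Beta, w=60) cum 60
  y=4 (Delta, w=30) cum 90
  y=5 (Epsilon, w=125) cum 215
  y=7 (Gamma, w=60) cum 275  ← median
  y=7 (Zeta, w=175) cum 450
  y=14 (Eta, w=35) cum 485
  y=16 (Alpha, w=9) cum 494
⇒ y* = 7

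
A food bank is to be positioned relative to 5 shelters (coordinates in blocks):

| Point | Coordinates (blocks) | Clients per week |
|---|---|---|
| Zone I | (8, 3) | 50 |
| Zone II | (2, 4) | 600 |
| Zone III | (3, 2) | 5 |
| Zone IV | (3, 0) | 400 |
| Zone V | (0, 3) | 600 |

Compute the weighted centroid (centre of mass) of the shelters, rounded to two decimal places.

The minimiser of Σwᵢ‖p−pᵢ‖² is the weighted centroid p* = (Σwᵢpᵢ)/(Σwᵢ).
Σwᵢ = 1655.
Σwᵢxᵢ = 50·8 + 600·2 + 5·3 + 400·3 + 600·0 = 2815.
Σwᵢyᵢ = 50·3 + 600·4 + 5·2 + 400·0 + 600·3 = 4360.
x* = 2815/1655 = 1.70, y* = 4360/1655 = 2.63.

(1.70, 2.63)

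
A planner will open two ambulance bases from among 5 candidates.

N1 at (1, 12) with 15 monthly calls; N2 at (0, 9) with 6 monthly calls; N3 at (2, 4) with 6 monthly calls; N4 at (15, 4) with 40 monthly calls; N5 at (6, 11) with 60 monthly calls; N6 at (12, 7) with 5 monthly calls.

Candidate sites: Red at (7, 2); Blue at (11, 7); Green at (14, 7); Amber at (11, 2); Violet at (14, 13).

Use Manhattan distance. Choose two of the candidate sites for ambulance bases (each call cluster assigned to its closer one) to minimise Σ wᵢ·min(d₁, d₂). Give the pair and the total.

Evaluate every pair (each demand assigned to the nearer of the two):
  {Blue, Green}: total = 1080
  {Red, Green}: total = 1136
  {Blue, Amber}: total = 1154
  {Green, Violet}: total = 1166
  {Red, Blue}: total = 1170
  {Blue, Violet}: total = 1185
  {Red, Amber}: total = 1236
  {Amber, Violet}: total = 1254
  {Green, Amber}: total = 1322
  {Red, Violet}: total = 1376
Best pair: {Blue, Green} with total 1080.

{Blue, Green}, total 1080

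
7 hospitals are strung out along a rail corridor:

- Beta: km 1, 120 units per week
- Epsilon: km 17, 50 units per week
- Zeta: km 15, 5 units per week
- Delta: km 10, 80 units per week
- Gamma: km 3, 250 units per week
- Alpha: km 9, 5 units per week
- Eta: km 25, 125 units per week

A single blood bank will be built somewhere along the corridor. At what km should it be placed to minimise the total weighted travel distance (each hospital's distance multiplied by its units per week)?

For a sum of weighted absolute distances on a line, the optimum is the weighted median (not the mean). Total weight W = 635; half-weight = 317.5.
Sort by position and accumulate weight:
  km 1 (Beta, w=120) → cum 120
  km 3 (Gamma, w=250) → cum 370  ≥ 317.5 → median here
  km 9 (Alpha, w=5) → cum 375
  km 10 (Delta, w=80) → cum 455
  km 15 (Zeta, w=5) → cum 460
  km 17 (Epsilon, w=50) → cum 510
  km 25 (Eta, w=125) → cum 635
Optimal location: km 3.

x = 3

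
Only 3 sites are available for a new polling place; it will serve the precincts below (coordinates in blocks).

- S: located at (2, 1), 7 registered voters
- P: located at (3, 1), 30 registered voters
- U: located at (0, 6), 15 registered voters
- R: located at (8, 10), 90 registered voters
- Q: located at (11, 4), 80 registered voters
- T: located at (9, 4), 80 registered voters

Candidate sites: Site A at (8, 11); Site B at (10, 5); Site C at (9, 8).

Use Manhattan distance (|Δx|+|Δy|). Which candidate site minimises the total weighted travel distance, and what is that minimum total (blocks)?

Site B, total 1529 blocks

Total weighted distance at each candidate:
  Site A (8, 11): total = 2287
  Site B (10, 5): total = 1529
  Site C (9, 8): total = 1723
Minimum is at Site B with total 1529 blocks.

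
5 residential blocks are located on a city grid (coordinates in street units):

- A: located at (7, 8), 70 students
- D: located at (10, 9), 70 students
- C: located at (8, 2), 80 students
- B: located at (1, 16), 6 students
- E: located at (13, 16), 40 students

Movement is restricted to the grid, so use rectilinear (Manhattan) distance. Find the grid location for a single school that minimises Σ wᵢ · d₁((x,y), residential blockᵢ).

(8, 8)

Manhattan distance separates: Σwᵢ(|x−xᵢ|+|y−yᵢ|) = Σwᵢ|x−xᵢ| + Σwᵢ|y−yᵢ|, so x and y are optimised independently as 1-D weighted medians.
Total weight W = 266; half = 133.
x-coordinate, sorted with cumulative weight:
  x=1 (B, w=6) cum 6
  x=7 (A, w=70) cum 76
  x=8 (C, w=80) cum 156  ← median
  x=10 (D, w=70) cum 226
  x=13 (E, w=40) cum 266
⇒ x* = 8
y-coordinate, sorted with cumulative weight:
  y=2 (C, w=80) cum 80
  y=8 (A, w=70) cum 150  ← median
  y=9 (D, w=70) cum 220
  y=16 (B, w=6) cum 226
  y=16 (E, w=40) cum 266
⇒ y* = 8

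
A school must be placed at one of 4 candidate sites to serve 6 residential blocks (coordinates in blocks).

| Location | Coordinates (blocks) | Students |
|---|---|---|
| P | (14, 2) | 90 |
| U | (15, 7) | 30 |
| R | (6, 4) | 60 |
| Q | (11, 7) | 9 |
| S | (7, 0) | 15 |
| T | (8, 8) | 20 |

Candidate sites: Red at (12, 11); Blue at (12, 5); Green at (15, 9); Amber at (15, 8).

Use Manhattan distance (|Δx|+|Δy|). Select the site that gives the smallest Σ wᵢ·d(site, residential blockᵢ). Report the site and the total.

Total weighted distance at each candidate:
  Red (12, 11): total = 2405
  Blue (12, 5): total = 1337
  Green (15, 9): total = 2089
  Amber (15, 8): total = 1865
Minimum is at Blue with total 1337 blocks.

Blue, total 1337 blocks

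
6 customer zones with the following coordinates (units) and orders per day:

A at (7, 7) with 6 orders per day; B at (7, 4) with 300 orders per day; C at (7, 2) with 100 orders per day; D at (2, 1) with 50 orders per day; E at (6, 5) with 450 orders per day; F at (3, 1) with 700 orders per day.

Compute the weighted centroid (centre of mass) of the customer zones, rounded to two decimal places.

(4.82, 2.77)

The minimiser of Σwᵢ‖p−pᵢ‖² is the weighted centroid p* = (Σwᵢpᵢ)/(Σwᵢ).
Σwᵢ = 1606.
Σwᵢxᵢ = 6·7 + 300·7 + 100·7 + 50·2 + 450·6 + 700·3 = 7742.
Σwᵢyᵢ = 6·7 + 300·4 + 100·2 + 50·1 + 450·5 + 700·1 = 4442.
x* = 7742/1606 = 4.82, y* = 4442/1606 = 2.77.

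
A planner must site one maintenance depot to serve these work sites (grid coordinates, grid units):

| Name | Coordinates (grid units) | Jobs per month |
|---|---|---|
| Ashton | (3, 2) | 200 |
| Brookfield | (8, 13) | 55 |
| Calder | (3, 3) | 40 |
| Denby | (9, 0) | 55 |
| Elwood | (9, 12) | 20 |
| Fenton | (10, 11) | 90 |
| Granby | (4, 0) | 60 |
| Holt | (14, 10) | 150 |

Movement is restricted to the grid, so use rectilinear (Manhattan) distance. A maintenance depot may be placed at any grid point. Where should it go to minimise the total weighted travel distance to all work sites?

(8, 3)

Manhattan distance separates: Σwᵢ(|x−xᵢ|+|y−yᵢ|) = Σwᵢ|x−xᵢ| + Σwᵢ|y−yᵢ|, so x and y are optimised independently as 1-D weighted medians.
Total weight W = 670; half = 335.
x-coordinate, sorted with cumulative weight:
  x=3 (Ashton, w=200) cum 200
  x=3 (Calder, w=40) cum 240
  x=4 (Granby, w=60) cum 300
  x=8 (Brookfield, w=55) cum 355  ← median
  x=9 (Denby, w=55) cum 410
  x=9 (Elwood, w=20) cum 430
  x=10 (Fenton, w=90) cum 520
  x=14 (Holt, w=150) cum 670
⇒ x* = 8
y-coordinate, sorted with cumulative weight:
  y=0 (Denby, w=55) cum 55
  y=0 (Granby, w=60) cum 115
  y=2 (Ashton, w=200) cum 315
  y=3 (Calder, w=40) cum 355  ← median
  y=10 (Holt, w=150) cum 505
  y=11 (Fenton, w=90) cum 595
  y=12 (Elwood, w=20) cum 615
  y=13 (Brookfield, w=55) cum 670
⇒ y* = 3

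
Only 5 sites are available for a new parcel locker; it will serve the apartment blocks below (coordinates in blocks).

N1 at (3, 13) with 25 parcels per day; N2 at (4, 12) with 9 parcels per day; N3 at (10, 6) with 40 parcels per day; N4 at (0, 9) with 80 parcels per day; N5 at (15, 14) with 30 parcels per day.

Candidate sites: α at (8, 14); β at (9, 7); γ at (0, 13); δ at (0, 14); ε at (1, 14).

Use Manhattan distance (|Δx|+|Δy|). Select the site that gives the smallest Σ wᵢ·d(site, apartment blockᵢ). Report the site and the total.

Total weighted distance at each candidate:
  α (8, 14): total = 1854
  β (9, 7): total = 1740
  γ (0, 13): total = 1600
  δ (0, 14): total = 1724
  ε (1, 14): total = 1700
Minimum is at γ with total 1600 blocks.

γ, total 1600 blocks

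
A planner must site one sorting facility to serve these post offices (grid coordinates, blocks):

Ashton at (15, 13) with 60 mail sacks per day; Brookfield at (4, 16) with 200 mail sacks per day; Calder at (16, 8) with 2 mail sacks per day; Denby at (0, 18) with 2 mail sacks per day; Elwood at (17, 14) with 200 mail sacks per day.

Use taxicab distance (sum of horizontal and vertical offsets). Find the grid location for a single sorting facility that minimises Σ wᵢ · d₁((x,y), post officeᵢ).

Manhattan distance separates: Σwᵢ(|x−xᵢ|+|y−yᵢ|) = Σwᵢ|x−xᵢ| + Σwᵢ|y−yᵢ|, so x and y are optimised independently as 1-D weighted medians.
Total weight W = 464; half = 232.
x-coordinate, sorted with cumulative weight:
  x=0 (Denby, w=2) cum 2
  x=4 (Brookfield, w=200) cum 202
  x=15 (Ashton, w=60) cum 262  ← median
  x=16 (Calder, w=2) cum 264
  x=17 (Elwood, w=200) cum 464
⇒ x* = 15
y-coordinate, sorted with cumulative weight:
  y=8 (Calder, w=2) cum 2
  y=13 (Ashton, w=60) cum 62
  y=14 (Elwood, w=200) cum 262  ← median
  y=16 (Brookfield, w=200) cum 462
  y=18 (Denby, w=2) cum 464
⇒ y* = 14

(15, 14)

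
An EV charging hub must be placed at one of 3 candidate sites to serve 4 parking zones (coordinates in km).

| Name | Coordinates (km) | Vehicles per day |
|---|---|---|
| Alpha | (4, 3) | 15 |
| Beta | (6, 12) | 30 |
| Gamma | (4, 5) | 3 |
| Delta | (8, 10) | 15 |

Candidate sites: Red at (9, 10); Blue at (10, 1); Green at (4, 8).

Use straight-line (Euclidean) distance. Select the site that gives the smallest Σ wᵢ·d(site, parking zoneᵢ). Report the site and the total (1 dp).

Total weighted distance at each candidate:
  Red (9, 10): total = 273.4
  Blue (10, 1): total = 605.9
  Green (4, 8): total = 285.2
Minimum is at Red with total 273.4 km.

Red, total 273.4 km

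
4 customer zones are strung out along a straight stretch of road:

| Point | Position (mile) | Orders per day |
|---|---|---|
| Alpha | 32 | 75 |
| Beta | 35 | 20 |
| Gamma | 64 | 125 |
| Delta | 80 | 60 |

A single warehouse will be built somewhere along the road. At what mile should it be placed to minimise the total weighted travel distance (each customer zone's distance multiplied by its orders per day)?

x = 64

For a sum of weighted absolute distances on a line, the optimum is the weighted median (not the mean). Total weight W = 280; half-weight = 140.
Sort by position and accumulate weight:
  mile 32 (Alpha, w=75) → cum 75
  mile 35 (Beta, w=20) → cum 95
  mile 64 (Gamma, w=125) → cum 220  ≥ 140 → median here
  mile 80 (Delta, w=60) → cum 280
Optimal location: mile 64.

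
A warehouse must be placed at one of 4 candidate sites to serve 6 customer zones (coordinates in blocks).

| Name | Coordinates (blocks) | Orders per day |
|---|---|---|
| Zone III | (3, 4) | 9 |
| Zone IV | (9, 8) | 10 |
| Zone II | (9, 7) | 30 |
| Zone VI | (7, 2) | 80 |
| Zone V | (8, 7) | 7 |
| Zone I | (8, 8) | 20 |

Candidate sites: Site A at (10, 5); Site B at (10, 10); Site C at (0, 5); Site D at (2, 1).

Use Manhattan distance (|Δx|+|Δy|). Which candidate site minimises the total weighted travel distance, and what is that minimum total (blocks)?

Total weighted distance at each candidate:
  Site A (10, 5): total = 810
  Site B (10, 10): total = 1262
  Site C (0, 5): total = 1576
  Site D (2, 1): total = 1390
Minimum is at Site A with total 810 blocks.

Site A, total 810 blocks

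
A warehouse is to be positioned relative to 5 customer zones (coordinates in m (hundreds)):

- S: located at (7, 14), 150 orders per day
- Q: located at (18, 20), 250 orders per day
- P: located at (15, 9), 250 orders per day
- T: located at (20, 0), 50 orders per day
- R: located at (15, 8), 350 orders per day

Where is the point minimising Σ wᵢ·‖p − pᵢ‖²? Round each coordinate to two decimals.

The minimiser of Σwᵢ‖p−pᵢ‖² is the weighted centroid p* = (Σwᵢpᵢ)/(Σwᵢ).
Σwᵢ = 1050.
Σwᵢxᵢ = 150·7 + 250·18 + 250·15 + 50·20 + 350·15 = 15550.
Σwᵢyᵢ = 150·14 + 250·20 + 250·9 + 50·0 + 350·8 = 12150.
x* = 15550/1050 = 14.81, y* = 12150/1050 = 11.57.

(14.81, 11.57)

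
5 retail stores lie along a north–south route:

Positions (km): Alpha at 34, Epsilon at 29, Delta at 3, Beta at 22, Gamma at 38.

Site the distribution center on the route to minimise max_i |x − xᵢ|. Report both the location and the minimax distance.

The 1-center on a line is the midpoint of the two extreme points: leftmost at 3, rightmost at 38.
Optimal location = (3 + 38)/2 = 20.5; maximum distance = (38 − 3)/2 = 17.5.

location 20.5, max distance 17.5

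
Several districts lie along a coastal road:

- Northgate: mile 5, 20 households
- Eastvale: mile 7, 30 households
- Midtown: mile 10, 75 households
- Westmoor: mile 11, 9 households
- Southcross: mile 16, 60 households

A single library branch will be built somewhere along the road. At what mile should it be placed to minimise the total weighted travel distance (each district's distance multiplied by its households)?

For a sum of weighted absolute distances on a line, the optimum is the weighted median (not the mean). Total weight W = 194; half-weight = 97.
Sort by position and accumulate weight:
  mile 5 (Northgate, w=20) → cum 20
  mile 7 (Eastvale, w=30) → cum 50
  mile 10 (Midtown, w=75) → cum 125  ≥ 97 → median here
  mile 11 (Westmoor, w=9) → cum 134
  mile 16 (Southcross, w=60) → cum 194
Optimal location: mile 10.

x = 10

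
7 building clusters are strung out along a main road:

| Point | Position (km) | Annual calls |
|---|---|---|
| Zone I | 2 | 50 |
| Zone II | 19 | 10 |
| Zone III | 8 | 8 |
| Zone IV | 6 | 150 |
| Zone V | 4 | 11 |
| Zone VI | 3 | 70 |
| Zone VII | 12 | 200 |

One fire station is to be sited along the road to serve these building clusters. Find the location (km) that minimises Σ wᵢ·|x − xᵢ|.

x = 6

For a sum of weighted absolute distances on a line, the optimum is the weighted median (not the mean). Total weight W = 499; half-weight = 249.5.
Sort by position and accumulate weight:
  km 2 (Zone I, w=50) → cum 50
  km 3 (Zone VI, w=70) → cum 120
  km 4 (Zone V, w=11) → cum 131
  km 6 (Zone IV, w=150) → cum 281  ≥ 249.5 → median here
  km 8 (Zone III, w=8) → cum 289
  km 12 (Zone VII, w=200) → cum 489
  km 19 (Zone II, w=10) → cum 499
Optimal location: km 6.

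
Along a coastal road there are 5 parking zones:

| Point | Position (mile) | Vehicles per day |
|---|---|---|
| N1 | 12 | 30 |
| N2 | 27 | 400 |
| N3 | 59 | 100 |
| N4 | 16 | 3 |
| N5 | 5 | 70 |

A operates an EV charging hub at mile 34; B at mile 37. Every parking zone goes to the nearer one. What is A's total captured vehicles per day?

The indifferent point is the midpoint (34+37)/2 = 35.5; parking zones left of it (closer to A at 34) go to A, those right go to B.
  N5 at 5 (w=70) → A
  N1 at 12 (w=30) → A
  N4 at 16 (w=3) → A
  N2 at 27 (w=400) → A
  N3 at 59 (w=100) → B
A captures 503; B captures 100.

503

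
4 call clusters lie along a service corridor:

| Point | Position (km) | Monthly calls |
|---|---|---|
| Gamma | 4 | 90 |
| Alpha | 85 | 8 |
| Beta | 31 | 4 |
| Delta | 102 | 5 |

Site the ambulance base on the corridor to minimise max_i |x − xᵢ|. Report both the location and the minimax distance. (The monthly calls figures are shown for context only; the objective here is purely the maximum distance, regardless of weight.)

location 53, max distance 49

The 1-center on a line is the midpoint of the two extreme points: leftmost at 4, rightmost at 102.
Optimal location = (4 + 102)/2 = 53; maximum distance = (102 − 4)/2 = 49.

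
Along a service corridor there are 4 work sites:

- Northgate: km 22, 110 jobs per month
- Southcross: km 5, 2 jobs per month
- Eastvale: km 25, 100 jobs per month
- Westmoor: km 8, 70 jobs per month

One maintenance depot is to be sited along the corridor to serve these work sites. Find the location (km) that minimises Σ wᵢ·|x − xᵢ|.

For a sum of weighted absolute distances on a line, the optimum is the weighted median (not the mean). Total weight W = 282; half-weight = 141.
Sort by position and accumulate weight:
  km 5 (Southcross, w=2) → cum 2
  km 8 (Westmoor, w=70) → cum 72
  km 22 (Northgate, w=110) → cum 182  ≥ 141 → median here
  km 25 (Eastvale, w=100) → cum 282
Optimal location: km 22.

x = 22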